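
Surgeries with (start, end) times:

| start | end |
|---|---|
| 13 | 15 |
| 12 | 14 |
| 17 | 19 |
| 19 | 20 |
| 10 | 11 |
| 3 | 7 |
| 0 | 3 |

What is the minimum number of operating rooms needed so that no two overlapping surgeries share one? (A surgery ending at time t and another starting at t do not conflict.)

2

starts: [0, 3, 10, 12, 13, 17, 19]
ends:   [3, 7, 11, 14, 15, 19, 20]
s0→1 e3→0 s3→1 e7→0 s10→1 e11→0 s12→1 s13→2  — peak 2.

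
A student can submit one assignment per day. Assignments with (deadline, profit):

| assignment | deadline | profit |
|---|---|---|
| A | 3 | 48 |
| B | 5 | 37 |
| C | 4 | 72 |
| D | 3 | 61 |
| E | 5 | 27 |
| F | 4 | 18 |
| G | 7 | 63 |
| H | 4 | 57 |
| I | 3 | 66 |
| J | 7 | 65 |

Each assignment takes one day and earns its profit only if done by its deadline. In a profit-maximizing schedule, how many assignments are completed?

Sort by profit descending; place each in the latest free slot ≤ its deadline.
By profit: C(d4,72), I(d3,66), J(d7,65), G(d7,63), D(d3,61), H(d4,57), A(d3,48), B(d5,37), E(d5,27), F(d4,18)
C→slot 4; I→slot 3; J→slot 7; G→slot 6; D→slot 2; H→slot 1; A skipped; B→slot 5; E skipped; F skipped.
7 of 10 scheduled.

7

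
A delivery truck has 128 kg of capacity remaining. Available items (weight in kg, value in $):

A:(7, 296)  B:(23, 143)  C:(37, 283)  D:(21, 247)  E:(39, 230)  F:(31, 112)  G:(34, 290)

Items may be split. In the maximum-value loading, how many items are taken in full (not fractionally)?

Order: A (296/7=42.29) > D (247/21=11.76) > G (290/34=8.53) > C (283/37=7.65) > B (143/23=6.22) > E (230/39=5.90) > F (112/31=3.61)
Fill: take A (7 @ 296) → take D (21 @ 247) → take G (34 @ 290) → take C (37 @ 283) → take B (23 @ 143) → take 6/39 of E → 35.38; 128/128 used.
5 item(s) taken whole; one partial (take 6/39 of E).

5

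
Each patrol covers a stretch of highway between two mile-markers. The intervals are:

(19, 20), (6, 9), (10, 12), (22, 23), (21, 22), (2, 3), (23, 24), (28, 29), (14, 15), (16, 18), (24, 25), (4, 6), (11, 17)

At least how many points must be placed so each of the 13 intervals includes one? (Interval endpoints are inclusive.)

9

Sorted: [2,3] [4,6] [6,9] [10,12] [14,15] [11,17] [16,18] [19,20] [21,22] [22,23] [23,24] [24,25] [28,29]
{[2,3]} hit by 3; {[4,6],[6,9]} hit by 6; {[10,12]} hit by 12; {[14,15],[11,17]} hit by 15; {[16,18]} hit by 18; {[19,20]} hit by 20; {[21,22],[22,23]} hit by 22; {[23,24],[24,25]} hit by 24; {[28,29]} hit by 29.
Points: 3, 6, 12, 15, 18, 20, 22, 24, 29 (9 total).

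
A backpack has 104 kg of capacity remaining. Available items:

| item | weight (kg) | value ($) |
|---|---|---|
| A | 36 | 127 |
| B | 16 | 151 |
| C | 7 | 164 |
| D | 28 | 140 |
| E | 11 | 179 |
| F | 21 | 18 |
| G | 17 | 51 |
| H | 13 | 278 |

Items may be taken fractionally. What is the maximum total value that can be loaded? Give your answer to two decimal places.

Sort by value per unit weight and fill in that order.
Ratios (sorted): C 23.43, H 21.38, E 16.27, B 9.44, D 5.00, A 3.53, G 3.00, F 0.86
take C (7 @ 164); take H (13 @ 278); take E (11 @ 179); take B (16 @ 151); take D (28 @ 140); take 29/36 of A → 102.31. Capacity used 104/104.
Total value = 1014.31

1014.31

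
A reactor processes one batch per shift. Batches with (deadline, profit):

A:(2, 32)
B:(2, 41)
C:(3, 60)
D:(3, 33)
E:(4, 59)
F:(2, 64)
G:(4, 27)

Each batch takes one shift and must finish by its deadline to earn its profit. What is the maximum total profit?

224

Take jobs in profit order; each goes to the latest open slot no later than its deadline.
Profit order: F=64 C=60 E=59 B=41 D=33 A=32 G=27
Assign: F→slot 2, C→slot 3, E→slot 4, B→slot 1, D skipped, A skipped, G skipped.
Slots: [1:B] [2:F] [3:C] [4:E]
Profit = 41 + 64 + 60 + 59 = 224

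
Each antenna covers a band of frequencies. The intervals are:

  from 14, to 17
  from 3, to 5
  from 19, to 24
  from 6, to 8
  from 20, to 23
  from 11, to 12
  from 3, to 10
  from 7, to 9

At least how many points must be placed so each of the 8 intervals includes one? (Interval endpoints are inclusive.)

5

Sort by right endpoint; whenever an interval is uncovered, place a point at its right end.
Sorted: [3,5] [6,8] [7,9] [3,10] [11,12] [14,17] [20,23] [19,24]
{[3,5]} hit by 5; {[6,8],[7,9],[3,10]} hit by 8; {[11,12]} hit by 12; {[14,17]} hit by 17; {[20,23],[19,24]} hit by 23.
Points: 5, 8, 12, 17, 23 (5 total).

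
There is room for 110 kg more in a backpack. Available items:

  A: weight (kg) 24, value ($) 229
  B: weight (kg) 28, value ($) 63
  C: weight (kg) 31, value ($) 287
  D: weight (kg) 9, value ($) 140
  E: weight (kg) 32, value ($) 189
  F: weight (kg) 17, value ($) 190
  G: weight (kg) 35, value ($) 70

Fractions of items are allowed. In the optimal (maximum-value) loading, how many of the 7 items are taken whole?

Greedy by value/weight ratio, highest first.
Ratios (sorted): D 15.56, F 11.18, A 9.54, C 9.26, E 5.91, B 2.25, G 2.00
take D (9 @ 140); take F (17 @ 190); take A (24 @ 229); take C (31 @ 287); take 29/32 of E → 171.28. Capacity used 110/110.
4 item(s) taken whole; one partial (take 29/32 of E).

4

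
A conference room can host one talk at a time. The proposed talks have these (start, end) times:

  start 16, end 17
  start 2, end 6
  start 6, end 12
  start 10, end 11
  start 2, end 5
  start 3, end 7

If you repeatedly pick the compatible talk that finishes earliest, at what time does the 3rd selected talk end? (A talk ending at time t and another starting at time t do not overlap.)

17

By end time: (2,5), (2,6), (3,7), (10,11), (6,12), (16,17).
Pick (2,5); next start ≥ 5 → (10,11); next start ≥ 11 → (16,17).
Selected: (2,5) (10,11) (16,17)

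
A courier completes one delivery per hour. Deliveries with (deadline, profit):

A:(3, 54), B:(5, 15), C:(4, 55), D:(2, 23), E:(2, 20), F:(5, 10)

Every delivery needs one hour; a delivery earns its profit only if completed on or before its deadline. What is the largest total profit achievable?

Take jobs in profit order; each goes to the latest open slot no later than its deadline.
By profit: C(d4,55), A(d3,54), D(d2,23), E(d2,20), B(d5,15), F(d5,10)
C→slot 4; A→slot 3; D→slot 2; E→slot 1; B→slot 5; F skipped.
Profit = 20 + 23 + 54 + 55 + 15 = 167

167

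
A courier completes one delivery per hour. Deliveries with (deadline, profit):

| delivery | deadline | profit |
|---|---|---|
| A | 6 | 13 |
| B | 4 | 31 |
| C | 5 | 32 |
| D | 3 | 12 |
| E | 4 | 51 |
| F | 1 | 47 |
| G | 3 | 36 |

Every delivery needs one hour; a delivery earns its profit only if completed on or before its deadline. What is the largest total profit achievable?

210

Sort by profit descending; place each in the latest free slot ≤ its deadline.
Profit order: E=51 F=47 G=36 C=32 B=31 A=13 D=12
Assign: E→slot 4, F→slot 1, G→slot 3, C→slot 5, B→slot 2, A→slot 6, D skipped.
Slots: [1:F] [2:B] [3:G] [4:E] [5:C] [6:A]
Profit = 47 + 31 + 36 + 51 + 32 + 13 = 210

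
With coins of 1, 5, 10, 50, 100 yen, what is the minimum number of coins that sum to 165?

Greedy: take as many of the largest coin as possible, then repeat with the remainder.
165 = 1×100 + 1×50 + 1×10 + 1×5
Total coins = 1 + 1 + 1 + 1 = 4

4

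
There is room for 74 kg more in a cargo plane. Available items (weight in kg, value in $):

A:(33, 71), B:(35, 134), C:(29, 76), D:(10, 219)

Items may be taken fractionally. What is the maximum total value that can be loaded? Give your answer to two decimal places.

429.00

Greedy by value/weight ratio, highest first.
Order: D (219/10=21.90) > B (134/35=3.83) > C (76/29=2.62) > A (71/33=2.15)
Fill: take D (10 @ 219) → take B (35 @ 134) → take C (29 @ 76); 74/74 used.
Total value = 429.00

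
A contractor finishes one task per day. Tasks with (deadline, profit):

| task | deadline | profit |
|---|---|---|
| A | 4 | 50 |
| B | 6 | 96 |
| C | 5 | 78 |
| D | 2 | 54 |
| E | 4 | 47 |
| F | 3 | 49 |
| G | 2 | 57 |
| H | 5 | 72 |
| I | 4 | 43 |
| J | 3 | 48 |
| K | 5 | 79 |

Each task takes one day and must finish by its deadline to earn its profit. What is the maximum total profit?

436

Sort by profit descending; place each in the latest free slot ≤ its deadline.
Profit order: B=96 K=79 C=78 H=72 G=57 D=54 A=50 F=49 J=48 E=47 I=43
Assign: B→slot 6, K→slot 5, C→slot 4, H→slot 3, G→slot 2, D→slot 1, A skipped, F skipped, J skipped, E skipped, I skipped.
Slots: [1:D] [2:G] [3:H] [4:C] [5:K] [6:B]
Profit = 54 + 57 + 72 + 78 + 79 + 96 = 436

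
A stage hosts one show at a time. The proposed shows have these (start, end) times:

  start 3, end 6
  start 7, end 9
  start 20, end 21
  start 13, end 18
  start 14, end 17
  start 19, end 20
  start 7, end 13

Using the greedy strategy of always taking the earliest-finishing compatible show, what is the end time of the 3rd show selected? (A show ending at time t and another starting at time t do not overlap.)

Order by finish time; keep every interval that doesn't clash with the previous kept one.
Sorted by end: (3,6)  (7,9)  (7,13)  (14,17)  (13,18)  (19,20)  (20,21)
take (3,6); take (7,9); take (14,17); take (19,20); take (20,21).
Selected: (3,6) (7,9) (14,17) (19,20) (20,21)

17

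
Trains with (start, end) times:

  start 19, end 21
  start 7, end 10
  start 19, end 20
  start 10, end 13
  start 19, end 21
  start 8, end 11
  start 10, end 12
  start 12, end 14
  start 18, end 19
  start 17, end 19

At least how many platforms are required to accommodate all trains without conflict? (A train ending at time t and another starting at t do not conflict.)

3

The answer is the maximum number of intervals overlapping at any instant.
starts: [7, 8, 10, 10, 12, 17, 18, 19, 19, 19]
ends:   [10, 11, 12, 13, 14, 19, 19, 20, 21, 21]
s7→1 s8→2 e10→1 s10→2 s10→3  — peak 3.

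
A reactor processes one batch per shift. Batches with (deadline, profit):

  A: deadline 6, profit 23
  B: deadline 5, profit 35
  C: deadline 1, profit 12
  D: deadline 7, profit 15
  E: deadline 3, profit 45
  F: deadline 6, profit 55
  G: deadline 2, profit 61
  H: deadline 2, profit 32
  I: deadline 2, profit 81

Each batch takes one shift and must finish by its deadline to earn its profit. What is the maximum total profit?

Sort by profit descending; place each in the latest free slot ≤ its deadline.
By profit: I(d2,81), G(d2,61), F(d6,55), E(d3,45), B(d5,35), H(d2,32), A(d6,23), D(d7,15), C(d1,12)
I→slot 2; G→slot 1; F→slot 6; E→slot 3; B→slot 5; H skipped; A→slot 4; D→slot 7; C skipped.
Profit = 61 + 81 + 45 + 23 + 35 + 55 + 15 = 315

315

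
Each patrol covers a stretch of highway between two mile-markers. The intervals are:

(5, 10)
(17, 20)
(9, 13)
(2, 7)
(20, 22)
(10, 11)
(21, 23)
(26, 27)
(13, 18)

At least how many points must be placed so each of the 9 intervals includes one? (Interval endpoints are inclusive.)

5

Sort by right endpoint; whenever an interval is uncovered, place a point at its right end.
Sorted: [2,7] [5,10] [10,11] [9,13] [13,18] [17,20] [20,22] [21,23] [26,27]
{[2,7],[5,10]} hit by 7; {[10,11],[9,13]} hit by 11; {[13,18],[17,20]} hit by 18; {[20,22],[21,23]} hit by 22; {[26,27]} hit by 27.
Points: 7, 11, 18, 22, 27 (5 total).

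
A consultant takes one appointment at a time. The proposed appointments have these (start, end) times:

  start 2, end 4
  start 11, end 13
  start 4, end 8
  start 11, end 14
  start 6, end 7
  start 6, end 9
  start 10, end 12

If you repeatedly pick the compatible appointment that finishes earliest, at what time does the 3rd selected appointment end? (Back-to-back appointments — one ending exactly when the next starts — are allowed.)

Greedy by earliest finish: after sorting by end time, pick each interval compatible with the last pick.
Sorted by end: (2,4)  (6,7)  (4,8)  (6,9)  (10,12)  (11,13)  (11,14)
take (2,4); take (6,7); take (10,12).
Selected: (2,4) (6,7) (10,12)

12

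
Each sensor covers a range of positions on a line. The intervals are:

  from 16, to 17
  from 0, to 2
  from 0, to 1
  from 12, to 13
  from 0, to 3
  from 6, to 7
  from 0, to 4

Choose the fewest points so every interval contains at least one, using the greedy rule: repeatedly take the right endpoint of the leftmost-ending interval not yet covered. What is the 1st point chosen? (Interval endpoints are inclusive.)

Process intervals by earliest right end; each time one isn't hit yet, stab at its right endpoint.
By right end: [0,1]  [0,2]  [0,3]  [0,4]  [6,7]  [12,13]  [16,17]
[0,1] uncovered → point at 1; [6,7] uncovered → point at 7; [12,13] uncovered → point at 13; [16,17] uncovered → point at 17.
Points: 1, 7, 13, 17 (4 total).

1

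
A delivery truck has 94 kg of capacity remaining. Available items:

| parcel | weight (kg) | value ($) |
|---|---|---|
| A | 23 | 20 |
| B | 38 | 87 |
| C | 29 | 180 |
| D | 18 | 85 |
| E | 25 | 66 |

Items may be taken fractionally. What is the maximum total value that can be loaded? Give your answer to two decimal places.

Greedy by value/weight ratio, highest first.
Ratios (sorted): C 6.21, D 4.72, E 2.64, B 2.29, A 0.87
take C (29 @ 180); take D (18 @ 85); take E (25 @ 66); take 22/38 of B → 50.37. Capacity used 94/94.
Total value = 381.37

381.37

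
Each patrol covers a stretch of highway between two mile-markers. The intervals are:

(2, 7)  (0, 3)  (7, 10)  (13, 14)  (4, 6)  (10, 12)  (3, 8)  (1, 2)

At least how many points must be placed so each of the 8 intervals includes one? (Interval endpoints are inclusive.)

Sort by right endpoint; whenever an interval is uncovered, place a point at its right end.
By right end: [1,2]  [0,3]  [4,6]  [2,7]  [3,8]  [7,10]  [10,12]  [13,14]
[1,2] uncovered → point at 2; [4,6] uncovered → point at 6; [7,10] uncovered → point at 10; [13,14] uncovered → point at 14.
Points: 2, 6, 10, 14 (4 total).

4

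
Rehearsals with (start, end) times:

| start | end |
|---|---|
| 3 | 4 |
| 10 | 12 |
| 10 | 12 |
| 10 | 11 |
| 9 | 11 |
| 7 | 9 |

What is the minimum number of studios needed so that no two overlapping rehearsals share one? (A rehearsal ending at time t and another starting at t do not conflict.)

4

The answer is the maximum number of intervals overlapping at any instant.
Events (time:±→running): 3:+→1 4:-→0 7:+→1 9:-→0 9:+→1 10:+→2 10:+→3 10:+→4 … peak 4.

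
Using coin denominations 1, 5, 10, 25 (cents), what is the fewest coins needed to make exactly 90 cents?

90 − 3×25→15 − 1×10→5 − 1×5→0
Total coins = 3 + 1 + 1 = 5

5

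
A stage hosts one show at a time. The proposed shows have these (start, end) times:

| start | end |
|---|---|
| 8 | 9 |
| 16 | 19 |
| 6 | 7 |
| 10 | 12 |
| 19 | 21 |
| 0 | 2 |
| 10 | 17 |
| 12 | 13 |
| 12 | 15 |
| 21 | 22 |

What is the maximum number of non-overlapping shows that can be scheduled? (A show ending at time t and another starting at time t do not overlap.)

Sort by end time and greedily take each interval whose start is ≥ the last chosen end.
Sorted by end: (0,2)  (6,7)  (8,9)  (10,12)  (12,13)  (12,15)  (10,17)  (16,19)  (19,21)  (21,22)
take (0,2); take (6,7); take (8,9); take (10,12); take (12,13); skip (10,17); take (16,19); take (19,21); take (21,22).
Selected 8 shows.

8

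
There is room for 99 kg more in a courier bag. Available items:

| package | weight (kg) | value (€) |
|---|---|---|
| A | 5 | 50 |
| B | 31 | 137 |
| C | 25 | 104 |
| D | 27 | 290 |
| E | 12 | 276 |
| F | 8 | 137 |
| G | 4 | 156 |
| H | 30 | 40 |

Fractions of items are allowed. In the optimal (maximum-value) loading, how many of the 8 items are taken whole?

Ratios (sorted): G 39.00, E 23.00, F 17.12, D 10.74, A 10.00, B 4.42, C 4.16, H 1.33
take G (4 @ 156); take E (12 @ 276); take F (8 @ 137); take D (27 @ 290); take A (5 @ 50); take B (31 @ 137); take 12/25 of C → 49.92. Capacity used 99/99.
6 item(s) taken whole; one partial (take 12/25 of C).

6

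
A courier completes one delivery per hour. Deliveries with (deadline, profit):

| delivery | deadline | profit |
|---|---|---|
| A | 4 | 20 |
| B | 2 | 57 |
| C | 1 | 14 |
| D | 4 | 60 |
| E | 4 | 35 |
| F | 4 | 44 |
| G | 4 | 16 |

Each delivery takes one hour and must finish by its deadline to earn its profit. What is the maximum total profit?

By profit: D(d4,60), B(d2,57), F(d4,44), E(d4,35), A(d4,20), G(d4,16), C(d1,14)
D→slot 4; B→slot 2; F→slot 3; E→slot 1; A skipped; G skipped; C skipped.
Profit = 35 + 57 + 44 + 60 = 196

196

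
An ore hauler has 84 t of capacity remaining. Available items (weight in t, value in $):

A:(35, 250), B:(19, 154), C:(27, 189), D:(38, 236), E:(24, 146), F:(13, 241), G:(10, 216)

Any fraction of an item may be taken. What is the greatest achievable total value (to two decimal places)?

Greedy by value/weight ratio, highest first.
Order: G (216/10=21.60) > F (241/13=18.54) > B (154/19=8.11) > A (250/35=7.14) > C (189/27=7.00) > D (236/38=6.21) > E (146/24=6.08)
Fill: take G (10 @ 216) → take F (13 @ 241) → take B (19 @ 154) → take A (35 @ 250) → take 7/27 of C → 49.00; 84/84 used.
Total value = 910.00

910.00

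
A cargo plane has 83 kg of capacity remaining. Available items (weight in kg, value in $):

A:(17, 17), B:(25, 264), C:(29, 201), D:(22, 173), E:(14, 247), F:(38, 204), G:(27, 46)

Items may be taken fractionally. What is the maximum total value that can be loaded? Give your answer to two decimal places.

Sort by value per unit weight and fill in that order.
Order: E (247/14=17.64) > B (264/25=10.56) > D (173/22=7.86) > C (201/29=6.93) > F (204/38=5.37) > G (46/27=1.70) > A (17/17=1.00)
Fill: take E (14 @ 247) → take B (25 @ 264) → take D (22 @ 173) → take 22/29 of C → 152.48; 83/83 used.
Total value = 836.48

836.48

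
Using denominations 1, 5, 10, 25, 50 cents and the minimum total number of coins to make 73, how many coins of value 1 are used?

3

Use the largest denomination that fits, subtract, and repeat.
73 = 1×50 + 2×10 + 3×1
Count of 1: 3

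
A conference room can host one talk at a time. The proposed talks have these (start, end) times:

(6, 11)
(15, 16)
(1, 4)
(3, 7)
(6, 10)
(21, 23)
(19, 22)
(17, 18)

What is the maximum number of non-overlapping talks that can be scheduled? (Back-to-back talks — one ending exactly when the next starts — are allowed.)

Sorted by end: (1,4)  (3,7)  (6,10)  (6,11)  (15,16)  (17,18)  (19,22)  (21,23)
take (1,4); take (6,10); take (15,16); take (17,18); take (19,22).
Selected 5 talks.

5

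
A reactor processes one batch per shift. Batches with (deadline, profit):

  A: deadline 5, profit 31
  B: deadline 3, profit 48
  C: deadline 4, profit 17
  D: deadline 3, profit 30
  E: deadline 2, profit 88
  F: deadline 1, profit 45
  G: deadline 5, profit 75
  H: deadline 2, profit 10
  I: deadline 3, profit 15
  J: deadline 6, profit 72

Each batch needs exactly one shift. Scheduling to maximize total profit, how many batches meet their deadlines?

By profit: E(d2,88), G(d5,75), J(d6,72), B(d3,48), F(d1,45), A(d5,31), D(d3,30), C(d4,17), I(d3,15), H(d2,10)
E→slot 2; G→slot 5; J→slot 6; B→slot 3; F→slot 1; A→slot 4; D skipped; C skipped; I skipped; H skipped.
6 of 10 scheduled.

6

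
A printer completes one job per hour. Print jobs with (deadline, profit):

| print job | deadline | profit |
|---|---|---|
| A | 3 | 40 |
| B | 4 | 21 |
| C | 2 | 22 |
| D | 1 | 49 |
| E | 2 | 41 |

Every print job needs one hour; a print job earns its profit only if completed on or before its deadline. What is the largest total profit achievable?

151

By profit: D(d1,49), E(d2,41), A(d3,40), C(d2,22), B(d4,21)
D→slot 1; E→slot 2; A→slot 3; C skipped; B→slot 4.
Profit = 49 + 41 + 40 + 21 = 151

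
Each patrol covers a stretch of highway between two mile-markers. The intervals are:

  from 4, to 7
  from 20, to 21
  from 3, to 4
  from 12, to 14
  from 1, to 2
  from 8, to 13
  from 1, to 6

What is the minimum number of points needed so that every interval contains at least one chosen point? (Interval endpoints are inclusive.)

Process intervals by earliest right end; each time one isn't hit yet, stab at its right endpoint.
By right end: [1,2]  [3,4]  [1,6]  [4,7]  [8,13]  [12,14]  [20,21]
[1,2] uncovered → point at 2; [3,4] uncovered → point at 4; [8,13] uncovered → point at 13; [20,21] uncovered → point at 21.
Points: 2, 4, 13, 21 (4 total).

4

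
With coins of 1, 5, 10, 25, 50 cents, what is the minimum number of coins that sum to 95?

95 − 1×50→45 − 1×25→20 − 2×10→0
Total coins = 1 + 1 + 2 = 4

4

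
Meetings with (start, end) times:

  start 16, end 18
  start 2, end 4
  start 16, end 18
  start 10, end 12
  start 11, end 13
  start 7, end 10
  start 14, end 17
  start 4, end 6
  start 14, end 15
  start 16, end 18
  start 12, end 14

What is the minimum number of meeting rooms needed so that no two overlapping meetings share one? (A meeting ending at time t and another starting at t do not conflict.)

4

Count concurrent intervals with a sweep; the peak is the room count.
starts: [2, 4, 7, 10, 11, 12, 14, 14, 16, 16, 16]
ends:   [4, 6, 10, 12, 13, 14, 15, 17, 18, 18, 18]
s2→1 e4→0 s4→1 e6→0 s7→1 e10→0 s10→1 s11→2 e12→1 s12→2 e13→1 e14→0 s14→1 s14→2 e15→1 s16→2 s16→3 s16→4  — peak 4.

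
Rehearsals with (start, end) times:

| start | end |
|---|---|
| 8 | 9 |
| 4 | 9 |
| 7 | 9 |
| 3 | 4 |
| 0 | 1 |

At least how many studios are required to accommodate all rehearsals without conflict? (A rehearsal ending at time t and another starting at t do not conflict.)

3

The answer is the maximum number of intervals overlapping at any instant.
starts: [0, 3, 4, 7, 8]
ends:   [1, 4, 9, 9, 9]
s0→1 e1→0 s3→1 e4→0 s4→1 s7→2 s8→3  — peak 3.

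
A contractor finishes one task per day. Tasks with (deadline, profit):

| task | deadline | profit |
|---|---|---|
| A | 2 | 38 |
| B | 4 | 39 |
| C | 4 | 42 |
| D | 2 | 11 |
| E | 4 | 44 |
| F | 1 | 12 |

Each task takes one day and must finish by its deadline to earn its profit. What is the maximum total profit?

Sort by profit descending; place each in the latest free slot ≤ its deadline.
Profit order: E=44 C=42 B=39 A=38 F=12 D=11
Assign: E→slot 4, C→slot 3, B→slot 2, A→slot 1, F skipped, D skipped.
Slots: [1:A] [2:B] [3:C] [4:E]
Profit = 38 + 39 + 42 + 44 = 163

163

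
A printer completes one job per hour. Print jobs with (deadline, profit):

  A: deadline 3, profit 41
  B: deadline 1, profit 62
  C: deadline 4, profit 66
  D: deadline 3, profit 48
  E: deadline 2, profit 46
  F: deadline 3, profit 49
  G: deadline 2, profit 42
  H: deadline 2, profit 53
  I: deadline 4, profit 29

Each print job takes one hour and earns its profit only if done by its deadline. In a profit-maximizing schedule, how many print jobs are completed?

4

Take jobs in profit order; each goes to the latest open slot no later than its deadline.
By profit: C(d4,66), B(d1,62), H(d2,53), F(d3,49), D(d3,48), E(d2,46), G(d2,42), A(d3,41), I(d4,29)
C→slot 4; B→slot 1; H→slot 2; F→slot 3; D skipped; E skipped; G skipped; A skipped; I skipped.
4 of 9 scheduled.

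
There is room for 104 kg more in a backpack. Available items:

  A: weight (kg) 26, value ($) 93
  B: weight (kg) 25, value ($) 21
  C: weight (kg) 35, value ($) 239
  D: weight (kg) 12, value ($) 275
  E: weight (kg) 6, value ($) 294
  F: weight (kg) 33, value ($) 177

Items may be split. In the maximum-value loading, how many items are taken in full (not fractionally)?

Sort by value per unit weight and fill in that order.
Ratios (sorted): E 49.00, D 22.92, C 6.83, F 5.36, A 3.58, B 0.84
take E (6 @ 294); take D (12 @ 275); take C (35 @ 239); take F (33 @ 177); take 18/26 of A → 64.38. Capacity used 104/104.
4 item(s) taken whole; one partial (take 18/26 of A).

4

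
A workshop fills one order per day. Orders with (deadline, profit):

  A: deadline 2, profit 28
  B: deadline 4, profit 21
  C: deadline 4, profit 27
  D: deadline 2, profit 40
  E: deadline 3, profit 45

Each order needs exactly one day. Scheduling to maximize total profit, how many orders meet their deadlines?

By profit: E(d3,45), D(d2,40), A(d2,28), C(d4,27), B(d4,21)
E→slot 3; D→slot 2; A→slot 1; C→slot 4; B skipped.
4 of 5 scheduled.

4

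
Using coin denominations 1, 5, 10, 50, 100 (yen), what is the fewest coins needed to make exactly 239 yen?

10

Use the largest denomination that fits, subtract, and repeat.
239 − 2×100→39 − 3×10→9 − 1×5→4 − 4×1→0
Total coins = 2 + 3 + 1 + 4 = 10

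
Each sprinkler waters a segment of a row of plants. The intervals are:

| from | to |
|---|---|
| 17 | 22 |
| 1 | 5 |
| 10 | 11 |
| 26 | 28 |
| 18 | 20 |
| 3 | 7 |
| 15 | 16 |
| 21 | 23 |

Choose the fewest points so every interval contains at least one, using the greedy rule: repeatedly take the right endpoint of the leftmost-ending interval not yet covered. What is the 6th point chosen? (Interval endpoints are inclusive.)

By right end: [1,5]  [3,7]  [10,11]  [15,16]  [18,20]  [17,22]  [21,23]  [26,28]
[1,5] uncovered → point at 5; [10,11] uncovered → point at 11; [15,16] uncovered → point at 16; [18,20] uncovered → point at 20; [21,23] uncovered → point at 23; [26,28] uncovered → point at 28.
Points: 5, 11, 16, 20, 23, 28 (6 total).

28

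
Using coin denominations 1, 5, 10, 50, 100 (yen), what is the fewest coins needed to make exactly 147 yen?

8

Use the largest denomination that fits, subtract, and repeat.
147 − 1×100→47 − 4×10→7 − 1×5→2 − 2×1→0
Total coins = 1 + 4 + 1 + 2 = 8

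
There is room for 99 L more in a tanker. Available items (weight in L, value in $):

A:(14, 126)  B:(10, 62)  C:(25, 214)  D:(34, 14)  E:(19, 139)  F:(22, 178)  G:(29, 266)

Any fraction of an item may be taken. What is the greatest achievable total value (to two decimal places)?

849.84

Greedy by value/weight ratio, highest first.
Order: G (266/29=9.17) > A (126/14=9.00) > C (214/25=8.56) > F (178/22=8.09) > E (139/19=7.32) > B (62/10=6.20) > D (14/34=0.41)
Fill: take G (29 @ 266) → take A (14 @ 126) → take C (25 @ 214) → take F (22 @ 178) → take 9/19 of E → 65.84; 99/99 used.
Total value = 849.84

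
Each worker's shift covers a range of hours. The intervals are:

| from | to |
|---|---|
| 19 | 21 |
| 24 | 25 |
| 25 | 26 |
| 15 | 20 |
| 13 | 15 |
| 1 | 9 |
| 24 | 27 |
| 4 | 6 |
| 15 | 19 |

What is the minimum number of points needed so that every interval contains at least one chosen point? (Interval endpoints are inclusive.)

By right end: [4,6]  [1,9]  [13,15]  [15,19]  [15,20]  [19,21]  [24,25]  [25,26]  [24,27]
[4,6] uncovered → point at 6; [13,15] uncovered → point at 15; [19,21] uncovered → point at 21; [24,25] uncovered → point at 25.
Points: 6, 15, 21, 25 (4 total).

4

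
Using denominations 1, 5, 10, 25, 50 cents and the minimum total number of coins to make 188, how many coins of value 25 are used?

Greedy: take as many of the largest coin as possible, then repeat with the remainder.
188 − 3×50→38 − 1×25→13 − 1×10→3 − 3×1→0
Count of 25: 1

1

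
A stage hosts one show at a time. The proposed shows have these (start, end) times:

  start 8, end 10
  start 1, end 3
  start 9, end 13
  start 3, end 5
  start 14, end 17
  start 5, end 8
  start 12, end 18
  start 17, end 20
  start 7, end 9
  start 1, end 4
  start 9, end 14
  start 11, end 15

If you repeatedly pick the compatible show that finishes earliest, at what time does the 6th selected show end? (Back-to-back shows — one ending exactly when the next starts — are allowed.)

Greedy by earliest finish: after sorting by end time, pick each interval compatible with the last pick.
Sorted by end: (1,3)  (1,4)  (3,5)  (5,8)  (7,9)  (8,10)  (9,13)  (9,14)  (11,15)  (14,17)  (12,18)  (17,20)
take (1,3); take (3,5); take (5,8); skip (7,9); take (8,10); take (11,15); take (17,20).
Selected: (1,3) (3,5) (5,8) (8,10) (11,15) (17,20)

20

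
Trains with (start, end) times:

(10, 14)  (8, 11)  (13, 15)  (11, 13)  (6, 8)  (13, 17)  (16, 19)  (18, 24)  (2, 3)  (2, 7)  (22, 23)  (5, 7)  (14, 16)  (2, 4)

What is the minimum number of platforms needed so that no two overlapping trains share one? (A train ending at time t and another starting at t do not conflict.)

3

The answer is the maximum number of intervals overlapping at any instant.
Events (time:±→running): 2:+→1 2:+→2 2:+→3 … peak 3.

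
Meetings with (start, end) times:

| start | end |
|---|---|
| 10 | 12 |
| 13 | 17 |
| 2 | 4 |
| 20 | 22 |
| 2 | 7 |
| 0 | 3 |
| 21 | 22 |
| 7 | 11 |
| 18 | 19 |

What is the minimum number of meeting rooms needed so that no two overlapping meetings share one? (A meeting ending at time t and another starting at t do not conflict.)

3

Count concurrent intervals with a sweep; the peak is the room count.
Events (time:±→running): 0:+→1 2:+→2 2:+→3 … peak 3.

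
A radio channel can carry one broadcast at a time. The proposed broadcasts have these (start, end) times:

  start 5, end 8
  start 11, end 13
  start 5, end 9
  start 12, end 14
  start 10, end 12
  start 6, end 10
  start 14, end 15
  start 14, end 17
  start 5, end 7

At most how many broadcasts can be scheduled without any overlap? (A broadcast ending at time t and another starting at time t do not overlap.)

By end time: (5,7), (5,8), (5,9), (6,10), (10,12), (11,13), (12,14), (14,15), (14,17).
Pick (5,7); next start ≥ 7 → (10,12); next start ≥ 12 → (12,14); next start ≥ 14 → (14,15).
Selected 4 broadcasts.

4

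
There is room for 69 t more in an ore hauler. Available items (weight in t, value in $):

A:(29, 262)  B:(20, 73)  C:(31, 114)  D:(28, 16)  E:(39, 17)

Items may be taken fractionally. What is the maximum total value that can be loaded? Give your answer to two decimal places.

Sort by value per unit weight and fill in that order.
Order: A (262/29=9.03) > C (114/31=3.68) > B (73/20=3.65) > D (16/28=0.57) > E (17/39=0.44)
Fill: take A (29 @ 262) → take C (31 @ 114) → take 9/20 of B → 32.85; 69/69 used.
Total value = 408.85

408.85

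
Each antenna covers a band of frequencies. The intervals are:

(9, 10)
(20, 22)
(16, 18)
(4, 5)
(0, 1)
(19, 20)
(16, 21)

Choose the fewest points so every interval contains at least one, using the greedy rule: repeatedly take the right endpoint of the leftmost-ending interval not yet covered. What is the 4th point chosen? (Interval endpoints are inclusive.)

18

By right end: [0,1]  [4,5]  [9,10]  [16,18]  [19,20]  [16,21]  [20,22]
[0,1] uncovered → point at 1; [4,5] uncovered → point at 5; [9,10] uncovered → point at 10; [16,18] uncovered → point at 18; [19,20] uncovered → point at 20.
Points: 1, 5, 10, 18, 20 (5 total).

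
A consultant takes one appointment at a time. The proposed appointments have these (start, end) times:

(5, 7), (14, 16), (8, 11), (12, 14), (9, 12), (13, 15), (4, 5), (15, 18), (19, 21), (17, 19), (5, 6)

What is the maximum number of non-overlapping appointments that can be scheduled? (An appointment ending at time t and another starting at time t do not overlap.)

Greedy by earliest finish: after sorting by end time, pick each interval compatible with the last pick.
Sorted by end: (4,5)  (5,6)  (5,7)  (8,11)  (9,12)  (12,14)  (13,15)  (14,16)  (15,18)  (17,19)  (19,21)
take (4,5); take (5,6); take (8,11); take (12,14); skip (13,15); take (14,16); skip (15,18); take (17,19); take (19,21).
Selected 7 appointments.

7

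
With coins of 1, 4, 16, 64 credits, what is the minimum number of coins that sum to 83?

Use the largest denomination that fits, subtract, and repeat.
83 = 1×64 + 1×16 + 3×1
Total coins = 1 + 1 + 3 = 5

5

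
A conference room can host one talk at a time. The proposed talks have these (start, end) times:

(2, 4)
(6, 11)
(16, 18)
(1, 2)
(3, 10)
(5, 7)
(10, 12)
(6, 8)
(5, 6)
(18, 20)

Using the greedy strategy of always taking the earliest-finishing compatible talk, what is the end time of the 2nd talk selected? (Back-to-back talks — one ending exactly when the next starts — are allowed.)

4

Greedy by earliest finish: after sorting by end time, pick each interval compatible with the last pick.
By end time: (1,2), (2,4), (5,6), (5,7), (6,8), (3,10), (6,11), (10,12), (16,18), (18,20).
Pick (1,2); next start ≥ 2 → (2,4); next start ≥ 4 → (5,6); next start ≥ 6 → (6,8); next start ≥ 8 → (10,12); next start ≥ 12 → (16,18); next start ≥ 18 → (18,20).
Selected: (1,2) (2,4) (5,6) (6,8) (10,12) (16,18) (18,20)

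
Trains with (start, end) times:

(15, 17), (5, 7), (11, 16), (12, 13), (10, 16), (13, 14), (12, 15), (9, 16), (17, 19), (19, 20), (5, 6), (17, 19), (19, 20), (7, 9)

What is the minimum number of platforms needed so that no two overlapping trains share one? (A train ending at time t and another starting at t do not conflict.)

The answer is the maximum number of intervals overlapping at any instant.
starts: [5, 5, 7, 9, 10, 11, 12, 12, 13, 15, 17, 17, 19, 19]
ends:   [6, 7, 9, 13, 14, 15, 16, 16, 16, 17, 19, 19, 20, 20]
s5→1 s5→2 e6→1 e7→0 s7→1 e9→0 s9→1 s10→2 s11→3 s12→4 s12→5  — peak 5.

5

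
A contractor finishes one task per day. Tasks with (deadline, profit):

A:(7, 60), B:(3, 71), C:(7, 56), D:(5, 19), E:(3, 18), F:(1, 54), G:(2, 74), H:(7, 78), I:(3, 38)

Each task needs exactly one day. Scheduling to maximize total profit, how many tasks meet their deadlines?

7

Profit order: H=78 G=74 B=71 A=60 C=56 F=54 I=38 D=19 E=18
Assign: H→slot 7, G→slot 2, B→slot 3, A→slot 6, C→slot 5, F→slot 1, I skipped, D→slot 4, E skipped.
Slots: [1:F] [2:G] [3:B] [4:D] [5:C] [6:A] [7:H]
7 of 9 scheduled.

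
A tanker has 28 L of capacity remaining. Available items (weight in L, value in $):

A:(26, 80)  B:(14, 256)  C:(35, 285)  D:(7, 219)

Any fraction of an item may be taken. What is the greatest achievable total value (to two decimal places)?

Ratios (sorted): D 31.29, B 18.29, C 8.14, A 3.08
take D (7 @ 219); take B (14 @ 256); take 7/35 of C → 57.00. Capacity used 28/28.
Total value = 532.00

532.00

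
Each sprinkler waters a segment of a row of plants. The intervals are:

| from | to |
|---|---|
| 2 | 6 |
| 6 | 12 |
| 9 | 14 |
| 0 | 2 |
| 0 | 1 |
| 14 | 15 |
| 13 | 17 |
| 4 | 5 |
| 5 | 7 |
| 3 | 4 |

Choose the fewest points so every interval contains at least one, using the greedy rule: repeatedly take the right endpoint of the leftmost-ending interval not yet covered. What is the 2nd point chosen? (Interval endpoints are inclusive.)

4

By right end: [0,1]  [0,2]  [3,4]  [4,5]  [2,6]  [5,7]  [6,12]  [9,14]  [14,15]  [13,17]
[0,1] uncovered → point at 1; [3,4] uncovered → point at 4; [5,7] uncovered → point at 7; [9,14] uncovered → point at 14.
Points: 1, 4, 7, 14 (4 total).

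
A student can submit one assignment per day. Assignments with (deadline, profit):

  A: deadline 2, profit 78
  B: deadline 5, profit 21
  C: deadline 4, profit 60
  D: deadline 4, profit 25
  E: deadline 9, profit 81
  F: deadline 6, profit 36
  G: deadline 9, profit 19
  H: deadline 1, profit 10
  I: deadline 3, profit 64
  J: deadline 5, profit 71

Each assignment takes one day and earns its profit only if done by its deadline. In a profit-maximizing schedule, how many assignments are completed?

Take jobs in profit order; each goes to the latest open slot no later than its deadline.
Profit order: E=81 A=78 J=71 I=64 C=60 F=36 D=25 B=21 G=19 H=10
Assign: E→slot 9, A→slot 2, J→slot 5, I→slot 3, C→slot 4, F→slot 6, D→slot 1, B skipped, G→slot 8, H skipped.
Slots: [1:D] [2:A] [3:I] [4:C] [5:J] [6:F] [8:G] [9:E]
8 of 10 scheduled.

8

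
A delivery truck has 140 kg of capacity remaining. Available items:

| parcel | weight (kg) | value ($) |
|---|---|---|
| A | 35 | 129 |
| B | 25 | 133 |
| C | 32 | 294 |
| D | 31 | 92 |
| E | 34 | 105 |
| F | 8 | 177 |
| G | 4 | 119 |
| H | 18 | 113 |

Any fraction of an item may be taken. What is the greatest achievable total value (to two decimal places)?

1020.59

Sort by value per unit weight and fill in that order.
Order: G (119/4=29.75) > F (177/8=22.12) > C (294/32=9.19) > H (113/18=6.28) > B (133/25=5.32) > A (129/35=3.69) > E (105/34=3.09) > D (92/31=2.97)
Fill: take G (4 @ 119) → take F (8 @ 177) → take C (32 @ 294) → take H (18 @ 113) → take B (25 @ 133) → take A (35 @ 129) → take 18/34 of E → 55.59; 140/140 used.
Total value = 1020.59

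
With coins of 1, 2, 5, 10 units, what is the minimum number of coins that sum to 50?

Use the largest denomination that fits, subtract, and repeat.
50 − 5×10→0
Total coins = 5 = 5

5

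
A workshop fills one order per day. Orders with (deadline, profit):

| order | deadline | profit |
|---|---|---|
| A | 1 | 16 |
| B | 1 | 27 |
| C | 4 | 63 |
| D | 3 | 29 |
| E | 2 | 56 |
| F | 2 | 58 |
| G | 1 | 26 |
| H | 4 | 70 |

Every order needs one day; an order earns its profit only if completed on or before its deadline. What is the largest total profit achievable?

Take jobs in profit order; each goes to the latest open slot no later than its deadline.
Profit order: H=70 C=63 F=58 E=56 D=29 B=27 G=26 A=16
Assign: H→slot 4, C→slot 3, F→slot 2, E→slot 1, D skipped, B skipped, G skipped, A skipped.
Slots: [1:E] [2:F] [3:C] [4:H]
Profit = 56 + 58 + 63 + 70 = 247

247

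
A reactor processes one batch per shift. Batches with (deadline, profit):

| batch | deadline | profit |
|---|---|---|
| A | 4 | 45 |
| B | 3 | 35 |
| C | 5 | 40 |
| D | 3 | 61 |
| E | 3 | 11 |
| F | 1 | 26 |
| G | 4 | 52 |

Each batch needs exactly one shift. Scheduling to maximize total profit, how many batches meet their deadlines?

5

Sort by profit descending; place each in the latest free slot ≤ its deadline.
Profit order: D=61 G=52 A=45 C=40 B=35 F=26 E=11
Assign: D→slot 3, G→slot 4, A→slot 2, C→slot 5, B→slot 1, F skipped, E skipped.
Slots: [1:B] [2:A] [3:D] [4:G] [5:C]
5 of 7 scheduled.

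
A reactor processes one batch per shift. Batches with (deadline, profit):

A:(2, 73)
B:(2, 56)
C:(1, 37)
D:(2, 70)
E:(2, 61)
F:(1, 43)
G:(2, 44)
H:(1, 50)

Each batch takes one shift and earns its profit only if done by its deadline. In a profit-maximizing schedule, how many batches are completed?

2

Take jobs in profit order; each goes to the latest open slot no later than its deadline.
By profit: A(d2,73), D(d2,70), E(d2,61), B(d2,56), H(d1,50), G(d2,44), F(d1,43), C(d1,37)
A→slot 2; D→slot 1; E skipped; B skipped; H skipped; G skipped; F skipped; C skipped.
2 of 8 scheduled.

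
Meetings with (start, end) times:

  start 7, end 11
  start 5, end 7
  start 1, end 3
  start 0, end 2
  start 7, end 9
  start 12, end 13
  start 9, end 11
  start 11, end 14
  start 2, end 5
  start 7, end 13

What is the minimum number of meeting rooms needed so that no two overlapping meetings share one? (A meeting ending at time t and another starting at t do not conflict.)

3

starts: [0, 1, 2, 5, 7, 7, 7, 9, 11, 12]
ends:   [2, 3, 5, 7, 9, 11, 11, 13, 13, 14]
s0→1 s1→2 e2→1 s2→2 e3→1 e5→0 s5→1 e7→0 s7→1 s7→2 s7→3  — peak 3.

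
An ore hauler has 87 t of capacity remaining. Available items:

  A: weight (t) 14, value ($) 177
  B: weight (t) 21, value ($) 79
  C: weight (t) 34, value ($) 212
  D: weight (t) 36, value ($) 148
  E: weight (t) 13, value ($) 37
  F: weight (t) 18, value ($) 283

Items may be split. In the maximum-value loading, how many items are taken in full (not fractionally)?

3

Greedy by value/weight ratio, highest first.
Ratios (sorted): F 15.72, A 12.64, C 6.24, D 4.11, B 3.76, E 2.85
take F (18 @ 283); take A (14 @ 177); take C (34 @ 212); take 21/36 of D → 86.33. Capacity used 87/87.
3 item(s) taken whole; one partial (take 21/36 of D).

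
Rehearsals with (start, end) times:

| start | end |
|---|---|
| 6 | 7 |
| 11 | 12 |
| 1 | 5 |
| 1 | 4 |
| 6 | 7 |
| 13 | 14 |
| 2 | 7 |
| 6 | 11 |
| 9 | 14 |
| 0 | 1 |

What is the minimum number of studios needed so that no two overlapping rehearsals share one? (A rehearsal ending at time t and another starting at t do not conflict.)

4

The answer is the maximum number of intervals overlapping at any instant.
Events (time:±→running): 0:+→1 1:-→0 1:+→1 1:+→2 2:+→3 4:-→2 5:-→1 6:+→2 6:+→3 6:+→4 … peak 4.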